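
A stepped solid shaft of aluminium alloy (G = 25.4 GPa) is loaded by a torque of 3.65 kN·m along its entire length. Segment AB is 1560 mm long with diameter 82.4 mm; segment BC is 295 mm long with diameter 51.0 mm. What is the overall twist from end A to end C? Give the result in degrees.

6.49°

J_AB = π(0.0824)⁴/32 = 4.53×10^-6 m⁴; J_BC = π(0.0510)⁴/32 = 6.64×10^-7 m⁴.
θ = (T/G)·Σ L_i/J_i = (3650/25.4×10⁹)·(1.56/4.53×10^-6 + 0.295/6.64×10^-7) = 0.1134 rad.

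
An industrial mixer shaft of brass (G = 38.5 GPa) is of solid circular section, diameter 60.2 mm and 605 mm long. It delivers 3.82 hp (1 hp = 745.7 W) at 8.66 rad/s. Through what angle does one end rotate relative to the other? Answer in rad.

ω = 8.66 rad/s, so T = P/ω = 3.82×745.7 / 8.660 = 328.9 N·m.
J = πd⁴/32 = π(0.0602)⁴/32 = 1.289×10^-6 m⁴.
θ = T·L/(G·J) = 328.9 × 0.605 / (38.5×10⁹ × 1.289×10^-6) = 4.009×10^-3 rad.

0.00401 rad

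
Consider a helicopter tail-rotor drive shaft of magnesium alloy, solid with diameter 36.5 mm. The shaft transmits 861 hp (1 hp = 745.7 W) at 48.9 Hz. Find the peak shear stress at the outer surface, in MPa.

ω = 2π·48.9 = 307.2 rad/s, so T = P/ω = 861×745.7 / 307.2 = 2090 N·m.
J = πd⁴/32 = π(0.0365)⁴/32 = 1.742×10^-7 m⁴.
τ_max = T·r/J = 2090 × 0.0182 / 1.742×10^-7 = 2.189×10^8 Pa.

219 MPa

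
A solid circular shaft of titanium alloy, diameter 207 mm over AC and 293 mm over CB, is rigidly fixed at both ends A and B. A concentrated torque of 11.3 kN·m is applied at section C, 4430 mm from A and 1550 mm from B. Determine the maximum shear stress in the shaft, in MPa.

2.10 MPa

Compatibility: T_A·a/J_AC = T_B·b/J_CB with T_A + T_B = T₀.
J_AC = 1.80×10^-4 m⁴, J_CB = 7.24×10^-4 m⁴, so T_A = T₀·(J_AC/a)/((J_AC/a)+(J_CB/b)) = 906.0 N·m, T_B = 10390 N·m.
τ in each portion: τ_AC = 5.20×10^5 Pa, τ_CB = 2.10×10^6 Pa; maximum is in CB.
τ_max = T_CB·r/J = 10390·0.146/7.24×10^-4 = 2.105×10^6 Pa.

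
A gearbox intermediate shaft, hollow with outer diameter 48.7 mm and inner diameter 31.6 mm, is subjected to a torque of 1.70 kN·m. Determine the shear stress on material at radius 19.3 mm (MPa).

J = π(d_o⁴ − d_i⁴)/32 = π(0.0487⁴ − 0.0316⁴)/32 = 4.543×10^-7 m⁴.
Shear stress varies linearly with radius: τ = T·r/J = 1700 × 0.0193 / 4.543×10^-7 = 7.222×10^7 Pa.

72.2 MPa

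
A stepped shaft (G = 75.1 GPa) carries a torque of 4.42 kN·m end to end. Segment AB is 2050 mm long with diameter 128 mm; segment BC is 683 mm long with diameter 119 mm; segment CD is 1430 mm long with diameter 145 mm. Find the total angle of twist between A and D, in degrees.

0.490°

J_AB = π(0.128)⁴/32 = 2.64×10^-5 m⁴; J_BC = π(0.119)⁴/32 = 1.97×10^-5 m⁴; J_CD = π(0.145)⁴/32 = 4.34×10^-5 m⁴.
θ = (T/G)·Σ L_i/J_i = (4420/75.1×10⁹)·(2.05/2.64×10^-5 + 0.683/1.97×10^-5 + 1.43/4.34×10^-5) = 8.559×10^-3 rad.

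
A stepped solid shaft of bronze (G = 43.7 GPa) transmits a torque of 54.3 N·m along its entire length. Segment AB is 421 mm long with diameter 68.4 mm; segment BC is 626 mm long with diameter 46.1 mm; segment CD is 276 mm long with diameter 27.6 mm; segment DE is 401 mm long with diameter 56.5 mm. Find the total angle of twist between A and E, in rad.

J_AB = π(0.0684)⁴/32 = 2.15×10^-6 m⁴; J_BC = π(0.0461)⁴/32 = 4.43×10^-7 m⁴; J_CD = π(0.0276)⁴/32 = 5.70×10^-8 m⁴; J_DE = π(0.0565)⁴/32 = 1.00×10^-6 m⁴.
θ = (T/G)·Σ L_i/J_i = (54.30/43.7×10⁹)·(0.421/2.15×10^-6 + 0.626/4.43×10^-7 + 0.276/5.70×10^-8 + 0.401/1.00×10^-6) = 8.516×10^-3 rad.

0.00852 rad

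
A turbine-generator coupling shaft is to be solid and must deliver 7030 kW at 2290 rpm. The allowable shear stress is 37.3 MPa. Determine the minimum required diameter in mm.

ω = 2π·2290/60 = 239.8 rad/s, so T = P/ω = 7030×10³ / 239.8 = 29320 N·m.
For a solid shaft τ_max = 16T/(πd³), so d = (16T/(π τ_allow))^(1/3) = (16·29320/(π·3.73×10^7))^(1/3) = 0.1588 m.

159 mm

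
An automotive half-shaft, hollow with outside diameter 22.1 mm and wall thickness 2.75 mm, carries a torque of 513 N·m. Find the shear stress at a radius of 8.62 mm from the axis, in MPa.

277 MPa

J = π(d_o⁴ − d_i⁴)/32 = π(0.0221⁴ − 0.0166⁴)/32 = 1.596×10^-8 m⁴.
Shear stress varies linearly with radius: τ = T·r/J = 513.0 × 0.00862 / 1.596×10^-8 = 2.770×10^8 Pa.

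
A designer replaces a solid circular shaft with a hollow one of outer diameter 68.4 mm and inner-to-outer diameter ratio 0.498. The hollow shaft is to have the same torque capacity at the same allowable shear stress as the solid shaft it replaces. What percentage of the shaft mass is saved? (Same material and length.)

21.5 %

Equal τ_max and T ⇒ the solid shaft needs d_s³ = d_o³(1−k⁴), so d_s = 68.4·(1−0.498⁴)^(1/3) = 66.97 mm.
Area ratio A_h/A_s = d_o²(1−k²)/d_s² = (1−k²)/(1−k⁴)^(2/3) = 0.7845.
Mass saving = 1 − 0.7845 = 21.5 %.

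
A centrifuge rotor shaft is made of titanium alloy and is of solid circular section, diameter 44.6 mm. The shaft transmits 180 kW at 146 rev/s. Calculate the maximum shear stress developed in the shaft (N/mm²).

ω = 2π·146 = 917.3 rad/s, so T = P/ω = 180×10³ / 917.3 = 196.2 N·m.
J = πd⁴/32 = π(0.0446)⁴/32 = 3.885×10^-7 m⁴.
τ_max = T·r/J = 196.2 × 0.0223 / 3.885×10^-7 = 1.126×10^7 Pa.

11.3 N/mm²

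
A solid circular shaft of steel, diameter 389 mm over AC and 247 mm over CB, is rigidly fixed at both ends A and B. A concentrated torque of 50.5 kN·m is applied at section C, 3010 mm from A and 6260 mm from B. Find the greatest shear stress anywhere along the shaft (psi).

588 psi

Compatibility: T_A·a/J_AC = T_B·b/J_CB with T_A + T_B = T₀.
J_AC = 2.25×10^-3 m⁴, J_CB = 3.65×10^-4 m⁴, so T_A = T₀·(J_AC/a)/((J_AC/a)+(J_CB/b)) = 46840 N·m, T_B = 3661 N·m.
τ in each portion: τ_AC = 4.05×10^6 Pa, τ_CB = 1.24×10^6 Pa; maximum is in AC.
τ_max = T_AC·r/J = 46840·0.195/2.25×10^-3 = 4.053×10^6 Pa.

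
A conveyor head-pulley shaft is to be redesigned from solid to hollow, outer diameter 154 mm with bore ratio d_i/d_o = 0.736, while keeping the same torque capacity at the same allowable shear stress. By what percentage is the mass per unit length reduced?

42.2 %

Equal τ_max and T ⇒ the solid shaft needs d_s³ = d_o³(1−k⁴), so d_s = 154·(1−0.736⁴)^(1/3) = 137.2 mm.
Area ratio A_h/A_s = d_o²(1−k²)/d_s² = (1−k²)/(1−k⁴)^(2/3) = 0.5777.
Mass saving = 1 − 0.5777 = 42.2 %.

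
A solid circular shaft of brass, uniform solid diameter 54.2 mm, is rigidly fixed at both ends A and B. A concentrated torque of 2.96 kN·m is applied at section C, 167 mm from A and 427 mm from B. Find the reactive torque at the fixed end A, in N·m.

With uniform GJ and both ends fixed, compatibility θ_AC = θ_CB gives T_A·a = T_B·b, together with T_A + T_B = T₀.
T_A = T₀·b/(a+b) = 2960·427/594.0 = 2128 N·m; T_B = 832.2 N·m.

2130 N·m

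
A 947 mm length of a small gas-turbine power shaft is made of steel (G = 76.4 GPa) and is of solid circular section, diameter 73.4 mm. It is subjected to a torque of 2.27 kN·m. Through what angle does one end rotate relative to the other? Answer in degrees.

J = πd⁴/32 = π(0.0734)⁴/32 = 2.850×10^-6 m⁴.
θ = T·L/(G·J) = 2270 × 0.947 / (76.4×10⁹ × 2.850×10^-6) = 9.874×10^-3 rad.

0.566°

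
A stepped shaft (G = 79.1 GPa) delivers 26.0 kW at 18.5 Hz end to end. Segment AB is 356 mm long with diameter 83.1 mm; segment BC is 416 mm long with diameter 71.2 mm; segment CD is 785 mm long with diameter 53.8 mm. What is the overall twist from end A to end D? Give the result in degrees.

ω = 2π·18.5 = 116.2 rad/s, so T = P/ω = 26.0×10³ / 116.2 = 223.7 N·m.
J_AB = π(0.0831)⁴/32 = 4.68×10^-6 m⁴; J_BC = π(0.0712)⁴/32 = 2.52×10^-6 m⁴; J_CD = π(0.0538)⁴/32 = 8.22×10^-7 m⁴.
θ = (T/G)·Σ L_i/J_i = (223.7/79.1×10⁹)·(0.356/4.68×10^-6 + 0.416/2.52×10^-6 + 0.785/8.22×10^-7) = 3.380×10^-3 rad.

0.194°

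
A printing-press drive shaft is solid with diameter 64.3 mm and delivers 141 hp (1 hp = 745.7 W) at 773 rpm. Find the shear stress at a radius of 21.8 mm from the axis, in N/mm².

16.9 N/mm²

ω = 2π·773/60 = 80.95 rad/s, so T = P/ω = 141×745.7 / 80.95 = 1299 N·m.
J = πd⁴/32 = π(0.0643)⁴/32 = 1.678×10^-6 m⁴.
Shear stress varies linearly with radius: τ = T·r/J = 1299 × 0.0218 / 1.678×10^-6 = 1.687×10^7 Pa.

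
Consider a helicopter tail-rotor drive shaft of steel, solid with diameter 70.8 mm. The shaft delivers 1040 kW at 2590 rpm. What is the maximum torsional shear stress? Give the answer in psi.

ω = 2π·2590/60 = 271.2 rad/s, so T = P/ω = 1040×10³ / 271.2 = 3834 N·m.
J = πd⁴/32 = π(0.0708)⁴/32 = 2.467×10^-6 m⁴.
τ_max = T·r/J = 3834 × 0.0354 / 2.467×10^-6 = 5.503×10^7 Pa.

7980 psi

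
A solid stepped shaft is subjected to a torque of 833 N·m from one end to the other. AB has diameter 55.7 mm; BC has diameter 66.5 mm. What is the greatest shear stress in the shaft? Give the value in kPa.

Under the same torque, τ_max = 16T/(πd³) is largest where d is smallest — segment AB (d = 55.7 mm).
τ_max = 16·833.0/(π·(0.0557)³) = 2.455×10^7 Pa.

24500 kPa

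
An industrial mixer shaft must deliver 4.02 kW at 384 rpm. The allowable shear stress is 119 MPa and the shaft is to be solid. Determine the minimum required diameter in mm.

ω = 2π·384/60 = 40.21 rad/s, so T = P/ω = 4.02×10³ / 40.21 = 99.97 N·m.
For a solid shaft τ_max = 16T/(πd³), so d = (16T/(π τ_allow))^(1/3) = (16·99.97/(π·1.19×10^8))^(1/3) = 0.01623 m.

16.2 mm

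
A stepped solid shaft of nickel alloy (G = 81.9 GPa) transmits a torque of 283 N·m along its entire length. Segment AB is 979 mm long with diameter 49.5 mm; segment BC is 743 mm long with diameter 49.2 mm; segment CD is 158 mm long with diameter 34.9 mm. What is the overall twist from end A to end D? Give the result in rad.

J_AB = π(0.0495)⁴/32 = 5.89×10^-7 m⁴; J_BC = π(0.0492)⁴/32 = 5.75×10^-7 m⁴; J_CD = π(0.0349)⁴/32 = 1.46×10^-7 m⁴.
θ = (T/G)·Σ L_i/J_i = (283.0/81.9×10⁹)·(0.979/5.89×10^-7 + 0.743/5.75×10^-7 + 0.158/1.46×10^-7) = 0.01395 rad.

0.0140 rad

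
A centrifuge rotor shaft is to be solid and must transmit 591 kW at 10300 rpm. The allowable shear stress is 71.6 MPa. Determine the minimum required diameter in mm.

ω = 2π·10300/60 = 1079 rad/s, so T = P/ω = 591×10³ / 1079 = 547.9 N·m.
For a solid shaft τ_max = 16T/(πd³), so d = (16T/(π τ_allow))^(1/3) = (16·547.9/(π·7.16×10^7))^(1/3) = 0.03390 m.

33.9 mm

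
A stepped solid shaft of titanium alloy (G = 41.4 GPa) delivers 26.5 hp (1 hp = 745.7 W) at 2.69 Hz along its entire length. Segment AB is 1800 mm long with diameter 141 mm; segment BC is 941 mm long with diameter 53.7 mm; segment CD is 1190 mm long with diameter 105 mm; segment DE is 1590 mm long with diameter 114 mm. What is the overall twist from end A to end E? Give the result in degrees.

ω = 2π·2.69 = 16.90 rad/s, so T = P/ω = 26.5×745.7 / 16.90 = 1169 N·m.
J_AB = π(0.141)⁴/32 = 3.88×10^-5 m⁴; J_BC = π(0.0537)⁴/32 = 8.16×10^-7 m⁴; J_CD = π(0.105)⁴/32 = 1.19×10^-5 m⁴; J_DE = π(0.114)⁴/32 = 1.66×10^-5 m⁴.
θ = (T/G)·Σ L_i/J_i = (1169/41.4×10⁹)·(1.80/3.88×10^-5 + 0.941/8.16×10^-7 + 1.19/1.19×10^-5 + 1.59/1.66×10^-5) = 0.03939 rad.

2.26°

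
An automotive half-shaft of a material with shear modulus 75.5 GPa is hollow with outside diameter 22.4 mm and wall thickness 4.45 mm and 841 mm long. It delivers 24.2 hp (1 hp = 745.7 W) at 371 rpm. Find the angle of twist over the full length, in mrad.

ω = 2π·371/60 = 38.85 rad/s, so T = P/ω = 24.2×745.7 / 38.85 = 464.5 N·m.
J = π(d_o⁴ − d_i⁴)/32 = π(0.0224⁴ − 0.0135⁴)/32 = 2.146×10^-8 m⁴.
θ = T·L/(G·J) = 464.5 × 0.841 / (75.5×10⁹ × 2.146×10^-8) = 0.2411 rad.

241 mrad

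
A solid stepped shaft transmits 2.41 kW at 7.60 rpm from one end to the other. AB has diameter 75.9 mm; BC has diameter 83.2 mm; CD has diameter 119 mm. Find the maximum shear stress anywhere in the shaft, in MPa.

ω = 2π·7.60/60 = 0.7959 rad/s, so T = P/ω = 2.41×10³ / 0.7959 = 3028 N·m.
Under the same torque, τ_max = 16T/(πd³) is largest where d is smallest — segment AB (d = 75.9 mm).
τ_max = 16·3028/(π·(0.0759)³) = 3.527×10^7 Pa.

35.3 MPa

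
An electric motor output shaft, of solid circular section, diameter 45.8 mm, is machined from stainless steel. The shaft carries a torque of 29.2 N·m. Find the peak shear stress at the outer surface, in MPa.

J = πd⁴/32 = π(0.0458)⁴/32 = 4.320×10^-7 m⁴.
τ_max = T·r/J = 29.20 × 0.0229 / 4.320×10^-7 = 1.548×10^6 Pa.

1.55 MPa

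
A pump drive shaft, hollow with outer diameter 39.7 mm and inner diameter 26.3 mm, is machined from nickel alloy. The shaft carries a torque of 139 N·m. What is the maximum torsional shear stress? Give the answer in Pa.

1.40e7 Pa

J = π(d_o⁴ − d_i⁴)/32 = π(0.0397⁴ − 0.0263⁴)/32 = 1.969×10^-7 m⁴.
τ_max = T·r/J = 139.0 × 0.0199 / 1.969×10^-7 = 1.401×10^7 Pa.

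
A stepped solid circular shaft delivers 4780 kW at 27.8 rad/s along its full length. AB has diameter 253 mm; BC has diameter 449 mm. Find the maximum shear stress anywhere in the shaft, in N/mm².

54.1 N/mm²

ω = 27.8 rad/s, so T = P/ω = 4780×10³ / 27.80 = 171900 N·m.
Under the same torque, τ_max = 16T/(πd³) is largest where d is smallest — segment AB (d = 253 mm).
τ_max = 16·171900/(π·(0.253)³) = 5.407×10^7 Pa.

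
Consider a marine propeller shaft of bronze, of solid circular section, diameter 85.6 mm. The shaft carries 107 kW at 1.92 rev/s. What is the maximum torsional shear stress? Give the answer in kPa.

72000 kPa

ω = 2π·1.92 = 12.06 rad/s, so T = P/ω = 107×10³ / 12.06 = 8870 N·m.
J = πd⁴/32 = π(0.0856)⁴/32 = 5.271×10^-6 m⁴.
τ_max = T·r/J = 8870 × 0.0428 / 5.271×10^-6 = 7.202×10^7 Pa.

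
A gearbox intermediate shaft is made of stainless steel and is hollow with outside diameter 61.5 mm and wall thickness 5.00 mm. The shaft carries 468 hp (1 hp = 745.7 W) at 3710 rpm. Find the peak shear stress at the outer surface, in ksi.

5.61 ksi

ω = 2π·3710/60 = 388.5 rad/s, so T = P/ω = 468×745.7 / 388.5 = 898.3 N·m.
J = π(d_o⁴ − d_i⁴)/32 = π(0.0615⁴ − 0.0515⁴)/32 = 7.138×10^-7 m⁴.
τ_max = T·r/J = 898.3 × 0.0307 / 7.138×10^-7 = 3.870×10^7 Pa.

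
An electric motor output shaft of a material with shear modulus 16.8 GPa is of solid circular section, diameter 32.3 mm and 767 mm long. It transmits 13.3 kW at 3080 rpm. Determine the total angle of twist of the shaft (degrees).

1.01°

ω = 2π·3080/60 = 322.5 rad/s, so T = P/ω = 13.3×10³ / 322.5 = 41.24 N·m.
J = πd⁴/32 = π(0.0323)⁴/32 = 1.069×10^-7 m⁴.
θ = T·L/(G·J) = 41.24 × 0.767 / (16.8×10⁹ × 1.069×10^-7) = 0.01762 rad.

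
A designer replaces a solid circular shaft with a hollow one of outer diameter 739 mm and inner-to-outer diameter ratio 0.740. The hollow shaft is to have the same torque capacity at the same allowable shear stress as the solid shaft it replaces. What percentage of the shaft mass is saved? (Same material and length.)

42.6 %

Equal τ_max and T ⇒ the solid shaft needs d_s³ = d_o³(1−k⁴), so d_s = 739·(1−0.740⁴)^(1/3) = 656.2 mm.
Area ratio A_h/A_s = d_o²(1−k²)/d_s² = (1−k²)/(1−k⁴)^(2/3) = 0.5738.
Mass saving = 1 − 0.5738 = 42.6 %.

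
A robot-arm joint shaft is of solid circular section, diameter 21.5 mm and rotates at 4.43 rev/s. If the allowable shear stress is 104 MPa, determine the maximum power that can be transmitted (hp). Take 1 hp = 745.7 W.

7.58 hp

J = πd⁴/32 = π(0.0215)⁴/32 = 2.098×10^-8 m⁴.
T_max = τ_allow·J/r = 1.04×10^8 × 2.098×10^-8 / 0.0107 = 202.9 N·m.
ω = 2π·4.43 = 27.83 rad/s, so P_max = T_max·ω = 5649 W.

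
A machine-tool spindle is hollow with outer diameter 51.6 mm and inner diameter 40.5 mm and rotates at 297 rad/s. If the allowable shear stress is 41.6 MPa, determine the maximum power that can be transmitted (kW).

207 kW

J = π(d_o⁴ − d_i⁴)/32 = π(0.0516⁴ − 0.0405⁴)/32 = 4.319×10^-7 m⁴.
T_max = τ_allow·J/r = 4.16×10^7 × 4.319×10^-7 / 0.0258 = 696.3 N·m.
ω = 297 rad/s, so P_max = T_max·ω = 2.068×10^5 W.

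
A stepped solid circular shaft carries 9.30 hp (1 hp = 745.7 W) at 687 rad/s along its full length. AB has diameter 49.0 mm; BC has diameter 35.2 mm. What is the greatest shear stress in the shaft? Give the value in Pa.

1.18e6 Pa

ω = 687 rad/s, so T = P/ω = 9.30×745.7 / 687.0 = 10.09 N·m.
Under the same torque, τ_max = 16T/(πd³) is largest where d is smallest — segment BC (d = 35.2 mm).
τ_max = 16·10.09/(π·(0.0352)³) = 1.179×10^6 Pa.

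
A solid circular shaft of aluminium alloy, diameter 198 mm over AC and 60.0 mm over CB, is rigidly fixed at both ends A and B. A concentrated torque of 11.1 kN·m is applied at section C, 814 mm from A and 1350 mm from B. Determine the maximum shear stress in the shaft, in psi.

1050 psi

Compatibility: T_A·a/J_AC = T_B·b/J_CB with T_A + T_B = T₀.
J_AC = 1.51×10^-4 m⁴, J_CB = 1.27×10^-6 m⁴, so T_A = T₀·(J_AC/a)/((J_AC/a)+(J_CB/b)) = 11040 N·m, T_B = 56.15 N·m.
τ in each portion: τ_AC = 7.25×10^6 Pa, τ_CB = 1.32×10^6 Pa; maximum is in AC.
τ_max = T_AC·r/J = 11040·0.0990/1.51×10^-4 = 7.246×10^6 Pa.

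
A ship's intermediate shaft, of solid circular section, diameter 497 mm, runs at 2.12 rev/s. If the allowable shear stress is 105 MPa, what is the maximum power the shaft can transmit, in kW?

33700 kW

J = πd⁴/32 = π(0.497)⁴/32 = 5.990×10^-3 m⁴.
T_max = τ_allow·J/r = 1.05×10^8 × 5.990×10^-3 / 0.248 = 2.531e6 N·m.
ω = 2π·2.12 = 13.32 rad/s, so P_max = T_max·ω = 3.371×10^7 W.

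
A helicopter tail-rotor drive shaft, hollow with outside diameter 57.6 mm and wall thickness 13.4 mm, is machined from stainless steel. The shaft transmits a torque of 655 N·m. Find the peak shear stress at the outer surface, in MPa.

19.0 MPa

J = π(d_o⁴ − d_i⁴)/32 = π(0.0576⁴ − 0.0308⁴)/32 = 9.923×10^-7 m⁴.
τ_max = T·r/J = 655.0 × 0.0288 / 9.923×10^-7 = 1.901×10^7 Pa.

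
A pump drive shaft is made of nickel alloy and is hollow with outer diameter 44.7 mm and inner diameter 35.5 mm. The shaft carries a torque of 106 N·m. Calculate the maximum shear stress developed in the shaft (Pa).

1.00e7 Pa

J = π(d_o⁴ − d_i⁴)/32 = π(0.0447⁴ − 0.0355⁴)/32 = 2.360×10^-7 m⁴.
τ_max = T·r/J = 106.0 × 0.0224 / 2.360×10^-7 = 1.004×10^7 Pa.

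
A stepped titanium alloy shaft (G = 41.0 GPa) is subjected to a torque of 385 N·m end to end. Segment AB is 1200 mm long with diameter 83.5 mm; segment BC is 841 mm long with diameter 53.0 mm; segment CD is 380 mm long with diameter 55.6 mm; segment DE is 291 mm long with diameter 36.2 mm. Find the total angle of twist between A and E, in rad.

0.0326 rad

J_AB = π(0.0835)⁴/32 = 4.77×10^-6 m⁴; J_BC = π(0.0530)⁴/32 = 7.75×10^-7 m⁴; J_CD = π(0.0556)⁴/32 = 9.38×10^-7 m⁴; J_DE = π(0.0362)⁴/32 = 1.69×10^-7 m⁴.
θ = (T/G)·Σ L_i/J_i = (385.0/41.0×10⁹)·(1.20/4.77×10^-6 + 0.841/7.75×10^-7 + 0.380/9.38×10^-7 + 0.291/1.69×10^-7) = 0.03257 rad.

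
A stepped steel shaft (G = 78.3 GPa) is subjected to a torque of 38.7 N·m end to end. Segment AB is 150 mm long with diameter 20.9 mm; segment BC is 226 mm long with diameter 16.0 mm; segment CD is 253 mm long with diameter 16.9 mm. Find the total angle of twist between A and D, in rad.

J_AB = π(0.0209)⁴/32 = 1.87×10^-8 m⁴; J_BC = π(0.0160)⁴/32 = 6.43×10^-9 m⁴; J_CD = π(0.0169)⁴/32 = 8.01×10^-9 m⁴.
θ = (T/G)·Σ L_i/J_i = (38.70/78.3×10⁹)·(0.150/1.87×10^-8 + 0.226/6.43×10^-9 + 0.253/8.01×10^-9) = 0.03693 rad.

0.0369 rad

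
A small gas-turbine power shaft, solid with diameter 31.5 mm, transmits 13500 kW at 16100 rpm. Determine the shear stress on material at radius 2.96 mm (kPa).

ω = 2π·16100/60 = 1686 rad/s, so T = P/ω = 13500×10³ / 1686 = 8007 N·m.
J = πd⁴/32 = π(0.0315)⁴/32 = 9.666×10^-8 m⁴.
Shear stress varies linearly with radius: τ = T·r/J = 8007 × 0.00296 / 9.666×10^-8 = 2.452×10^8 Pa.

245000 kPa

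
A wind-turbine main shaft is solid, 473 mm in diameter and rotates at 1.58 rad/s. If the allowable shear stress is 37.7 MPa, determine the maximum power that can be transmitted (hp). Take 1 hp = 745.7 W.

1660 hp

J = πd⁴/32 = π(0.473)⁴/32 = 4.914×10^-3 m⁴.
T_max = τ_allow·J/r = 3.77×10^7 × 4.914×10^-3 / 0.236 = 783300 N·m.
ω = 1.58 rad/s, so P_max = T_max·ω = 1.238×10^6 W.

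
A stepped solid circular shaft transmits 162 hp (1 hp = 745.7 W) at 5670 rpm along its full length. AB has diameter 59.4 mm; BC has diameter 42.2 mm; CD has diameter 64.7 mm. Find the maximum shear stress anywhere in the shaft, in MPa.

13.8 MPa

ω = 2π·5670/60 = 593.8 rad/s, so T = P/ω = 162×745.7 / 593.8 = 203.5 N·m.
Under the same torque, τ_max = 16T/(πd³) is largest where d is smallest — segment BC (d = 42.2 mm).
τ_max = 16·203.5/(π·(0.0422)³) = 1.379×10^7 Pa.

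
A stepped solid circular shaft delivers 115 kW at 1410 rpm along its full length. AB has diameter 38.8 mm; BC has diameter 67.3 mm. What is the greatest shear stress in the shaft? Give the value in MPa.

67.9 MPa

ω = 2π·1410/60 = 147.7 rad/s, so T = P/ω = 115×10³ / 147.7 = 778.8 N·m.
Under the same torque, τ_max = 16T/(πd³) is largest where d is smallest — segment AB (d = 38.8 mm).
τ_max = 16·778.8/(π·(0.0388)³) = 6.791×10^7 Pa.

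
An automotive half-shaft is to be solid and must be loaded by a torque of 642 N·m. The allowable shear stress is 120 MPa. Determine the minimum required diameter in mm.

For a solid shaft τ_max = 16T/(πd³), so d = (16T/(π τ_allow))^(1/3) = (16·642.0/(π·1.20×10^8))^(1/3) = 0.03009 m.

30.1 mm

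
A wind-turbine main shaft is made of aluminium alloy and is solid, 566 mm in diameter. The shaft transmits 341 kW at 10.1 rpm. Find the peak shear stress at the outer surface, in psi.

ω = 2π·10.1/60 = 1.058 rad/s, so T = P/ω = 341×10³ / 1.058 = 322400 N·m.
J = πd⁴/32 = π(0.566)⁴/32 = 0.01008 m⁴.
τ_max = T·r/J = 322400 × 0.283 / 0.01008 = 9.056×10^6 Pa.

1310 psi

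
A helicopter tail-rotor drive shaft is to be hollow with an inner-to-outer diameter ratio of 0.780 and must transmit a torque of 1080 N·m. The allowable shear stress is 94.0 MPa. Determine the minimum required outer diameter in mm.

For a hollow shaft with d_i/d_o = 0.780: τ_max = 16T/(π d_o³ (1−k⁴)), so d_o = [16T/(π τ_allow (1−k⁴))]^(1/3) = [16·1080/(π·9.40×10^7·0.6298)]^(1/3) = 0.04529 m.

45.3 mm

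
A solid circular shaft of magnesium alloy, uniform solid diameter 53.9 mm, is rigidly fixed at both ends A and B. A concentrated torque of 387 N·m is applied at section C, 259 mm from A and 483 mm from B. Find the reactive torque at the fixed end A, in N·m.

With uniform GJ and both ends fixed, compatibility θ_AC = θ_CB gives T_A·a = T_B·b, together with T_A + T_B = T₀.
T_A = T₀·b/(a+b) = 387.0·483/742.0 = 251.9 N·m; T_B = 135.1 N·m.

252 N·m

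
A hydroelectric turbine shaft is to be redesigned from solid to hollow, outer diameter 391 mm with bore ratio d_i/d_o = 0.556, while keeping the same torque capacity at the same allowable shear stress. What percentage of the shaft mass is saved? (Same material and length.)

Equal τ_max and T ⇒ the solid shaft needs d_s³ = d_o³(1−k⁴), so d_s = 391·(1−0.556⁴)^(1/3) = 378.1 mm.
Area ratio A_h/A_s = d_o²(1−k²)/d_s² = (1−k²)/(1−k⁴)^(2/3) = 0.7387.
Mass saving = 1 − 0.7387 = 26.1 %.

26.1 %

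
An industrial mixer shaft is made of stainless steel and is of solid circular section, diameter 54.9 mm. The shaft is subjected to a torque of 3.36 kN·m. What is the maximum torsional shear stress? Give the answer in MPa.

103 MPa

J = πd⁴/32 = π(0.0549)⁴/32 = 8.918×10^-7 m⁴.
τ_max = T·r/J = 3360 × 0.0274 / 8.918×10^-7 = 1.034×10^8 Pa.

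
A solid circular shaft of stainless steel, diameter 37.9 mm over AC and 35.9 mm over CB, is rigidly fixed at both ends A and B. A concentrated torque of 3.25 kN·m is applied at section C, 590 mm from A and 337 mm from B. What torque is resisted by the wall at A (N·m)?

Compatibility: T_A·a/J_AC = T_B·b/J_CB with T_A + T_B = T₀.
J_AC = 2.03×10^-7 m⁴, J_CB = 1.63×10^-7 m⁴, so T_A = T₀·(J_AC/a)/((J_AC/a)+(J_CB/b)) = 1349 N·m, T_B = 1901 N·m.

1350 N·m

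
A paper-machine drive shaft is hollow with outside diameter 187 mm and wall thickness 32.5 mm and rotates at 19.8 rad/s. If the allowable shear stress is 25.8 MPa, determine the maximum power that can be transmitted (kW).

J = π(d_o⁴ − d_i⁴)/32 = π(0.187⁴ − 0.122⁴)/32 = 9.830×10^-5 m⁴.
T_max = τ_allow·J/r = 2.58×10^7 × 9.830×10^-5 / 0.0935 = 27130 N·m.
ω = 19.8 rad/s, so P_max = T_max·ω = 5.371×10^5 W.

537 kW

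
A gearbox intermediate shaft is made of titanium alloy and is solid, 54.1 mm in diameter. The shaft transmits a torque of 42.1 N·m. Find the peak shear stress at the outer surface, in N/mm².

J = πd⁴/32 = π(0.0541)⁴/32 = 8.410×10^-7 m⁴.
τ_max = T·r/J = 42.10 × 0.0271 / 8.410×10^-7 = 1.354×10^6 Pa.

1.35 N/mm²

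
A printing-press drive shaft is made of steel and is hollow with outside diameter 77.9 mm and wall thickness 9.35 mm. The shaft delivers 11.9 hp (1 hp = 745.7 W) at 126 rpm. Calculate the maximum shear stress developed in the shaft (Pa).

1.09e7 Pa

ω = 2π·126/60 = 13.19 rad/s, so T = P/ω = 11.9×745.7 / 13.19 = 672.5 N·m.
J = π(d_o⁴ − d_i⁴)/32 = π(0.0779⁴ − 0.0592⁴)/32 = 2.410×10^-6 m⁴.
τ_max = T·r/J = 672.5 × 0.0390 / 2.410×10^-6 = 1.087×10^7 Pa.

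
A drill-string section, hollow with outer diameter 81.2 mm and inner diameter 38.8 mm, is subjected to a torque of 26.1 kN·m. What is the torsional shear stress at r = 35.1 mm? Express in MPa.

226 MPa

J = π(d_o⁴ − d_i⁴)/32 = π(0.0812⁴ − 0.0388⁴)/32 = 4.045×10^-6 m⁴.
Shear stress varies linearly with radius: τ = T·r/J = 26100 × 0.0351 / 4.045×10^-6 = 2.265×10^8 Pa.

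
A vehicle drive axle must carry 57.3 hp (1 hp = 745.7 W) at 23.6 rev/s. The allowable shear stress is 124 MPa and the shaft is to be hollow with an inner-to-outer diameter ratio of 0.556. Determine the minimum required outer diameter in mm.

23.6 mm

ω = 2π·23.6 = 148.3 rad/s, so T = P/ω = 57.3×745.7 / 148.3 = 288.2 N·m.
For a hollow shaft with d_i/d_o = 0.556: τ_max = 16T/(π d_o³ (1−k⁴)), so d_o = [16T/(π τ_allow (1−k⁴))]^(1/3) = [16·288.2/(π·1.24×10^8·0.9044)]^(1/3) = 0.02356 m.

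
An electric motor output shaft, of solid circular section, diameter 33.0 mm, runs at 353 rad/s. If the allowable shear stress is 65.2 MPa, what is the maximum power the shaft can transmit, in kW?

J = πd⁴/32 = π(0.0330)⁴/32 = 1.164×10^-7 m⁴.
T_max = τ_allow·J/r = 6.52×10^7 × 1.164×10^-7 / 0.0165 = 460.1 N·m.
ω = 353 rad/s, so P_max = T_max·ω = 1.624×10^5 W.

162 kW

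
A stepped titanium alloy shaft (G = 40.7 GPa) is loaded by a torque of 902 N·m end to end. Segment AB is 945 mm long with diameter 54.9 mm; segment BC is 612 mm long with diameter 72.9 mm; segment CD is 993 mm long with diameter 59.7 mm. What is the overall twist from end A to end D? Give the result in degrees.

2.64°

J_AB = π(0.0549)⁴/32 = 8.92×10^-7 m⁴; J_BC = π(0.0729)⁴/32 = 2.77×10^-6 m⁴; J_CD = π(0.0597)⁴/32 = 1.25×10^-6 m⁴.
θ = (T/G)·Σ L_i/J_i = (902.0/40.7×10⁹)·(0.945/8.92×10^-7 + 0.612/2.77×10^-6 + 0.993/1.25×10^-6) = 0.04602 rad.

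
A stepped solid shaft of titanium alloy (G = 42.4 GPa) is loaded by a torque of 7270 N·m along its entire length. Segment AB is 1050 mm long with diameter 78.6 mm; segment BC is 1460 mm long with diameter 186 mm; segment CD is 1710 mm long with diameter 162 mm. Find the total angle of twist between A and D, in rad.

0.0545 rad

J_AB = π(0.0786)⁴/32 = 3.75×10^-6 m⁴; J_BC = π(0.186)⁴/32 = 1.18×10^-4 m⁴; J_CD = π(0.162)⁴/32 = 6.76×10^-5 m⁴.
θ = (T/G)·Σ L_i/J_i = (7270/42.4×10⁹)·(1.05/3.75×10^-6 + 1.46/1.18×10^-4 + 1.71/6.76×10^-5) = 0.05451 rad.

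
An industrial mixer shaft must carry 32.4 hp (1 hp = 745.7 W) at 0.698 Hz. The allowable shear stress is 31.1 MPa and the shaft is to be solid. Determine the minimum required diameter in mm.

96.6 mm

ω = 2π·0.698 = 4.386 rad/s, so T = P/ω = 32.4×745.7 / 4.386 = 5509 N·m.
For a solid shaft τ_max = 16T/(πd³), so d = (16T/(π τ_allow))^(1/3) = (16·5509/(π·3.11×10^7))^(1/3) = 0.09663 m.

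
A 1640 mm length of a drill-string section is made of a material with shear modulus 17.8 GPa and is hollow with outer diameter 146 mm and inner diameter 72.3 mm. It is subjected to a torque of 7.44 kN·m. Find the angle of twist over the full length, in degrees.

J = π(d_o⁴ − d_i⁴)/32 = π(0.146⁴ − 0.0723⁴)/32 = 4.193×10^-5 m⁴.
θ = T·L/(G·J) = 7440 × 1.64 / (17.8×10⁹ × 4.193×10^-5) = 0.01635 rad.

0.937°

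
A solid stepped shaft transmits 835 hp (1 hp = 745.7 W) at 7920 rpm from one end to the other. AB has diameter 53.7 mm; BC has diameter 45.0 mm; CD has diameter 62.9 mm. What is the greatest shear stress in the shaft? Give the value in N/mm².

42.0 N/mm²

ω = 2π·7920/60 = 829.4 rad/s, so T = P/ω = 835×745.7 / 829.4 = 750.8 N·m.
Under the same torque, τ_max = 16T/(πd³) is largest where d is smallest — segment BC (d = 45.0 mm).
τ_max = 16·750.8/(π·(0.0450)³) = 4.196×10^7 Pa.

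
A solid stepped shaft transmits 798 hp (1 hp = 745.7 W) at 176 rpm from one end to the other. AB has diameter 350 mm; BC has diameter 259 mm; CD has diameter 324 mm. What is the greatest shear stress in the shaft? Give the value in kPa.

ω = 2π·176/60 = 18.43 rad/s, so T = P/ω = 798×745.7 / 18.43 = 32290 N·m.
Under the same torque, τ_max = 16T/(πd³) is largest where d is smallest — segment BC (d = 259 mm).
τ_max = 16·32290/(π·(0.259)³) = 9.464×10^6 Pa.

9460 kPa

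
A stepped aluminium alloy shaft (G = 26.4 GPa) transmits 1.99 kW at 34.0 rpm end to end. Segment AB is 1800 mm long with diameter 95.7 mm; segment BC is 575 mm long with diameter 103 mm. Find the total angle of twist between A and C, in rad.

0.00573 rad

ω = 2π·34.0/60 = 3.560 rad/s, so T = P/ω = 1.99×10³ / 3.560 = 558.9 N·m.
J_AB = π(0.0957)⁴/32 = 8.23×10^-6 m⁴; J_BC = π(0.103)⁴/32 = 1.10×10^-5 m⁴.
θ = (T/G)·Σ L_i/J_i = (558.9/26.4×10⁹)·(1.80/8.23×10^-6 + 0.575/1.10×10^-5) = 5.729×10^-3 rad.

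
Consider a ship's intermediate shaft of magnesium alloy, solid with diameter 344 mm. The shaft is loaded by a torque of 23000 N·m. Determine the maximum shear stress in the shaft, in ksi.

0.417 ksi

J = πd⁴/32 = π(0.344)⁴/32 = 1.375×10^-3 m⁴.
τ_max = T·r/J = 23000 × 0.172 / 1.375×10^-3 = 2.878×10^6 Pa.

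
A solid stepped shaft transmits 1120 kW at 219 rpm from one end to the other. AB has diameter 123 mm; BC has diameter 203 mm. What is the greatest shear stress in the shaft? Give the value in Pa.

ω = 2π·219/60 = 22.93 rad/s, so T = P/ω = 1120×10³ / 22.93 = 48840 N·m.
Under the same torque, τ_max = 16T/(πd³) is largest where d is smallest — segment AB (d = 123 mm).
τ_max = 16·48840/(π·(0.123)³) = 1.337×10^8 Pa.

1.34e8 Pa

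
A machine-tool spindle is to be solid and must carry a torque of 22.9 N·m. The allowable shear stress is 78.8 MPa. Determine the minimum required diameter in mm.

For a solid shaft τ_max = 16T/(πd³), so d = (16T/(π τ_allow))^(1/3) = (16·22.90/(π·7.88×10^7))^(1/3) = 0.01140 m.

11.4 mm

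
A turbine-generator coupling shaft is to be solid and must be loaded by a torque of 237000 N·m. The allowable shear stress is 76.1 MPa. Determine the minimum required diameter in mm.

251 mm

For a solid shaft τ_max = 16T/(πd³), so d = (16T/(π τ_allow))^(1/3) = (16·237000/(π·7.61×10^7))^(1/3) = 0.2513 m.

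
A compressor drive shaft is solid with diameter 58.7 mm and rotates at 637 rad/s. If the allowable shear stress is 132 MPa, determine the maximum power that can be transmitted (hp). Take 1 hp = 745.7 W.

J = πd⁴/32 = π(0.0587)⁴/32 = 1.166×10^-6 m⁴.
T_max = τ_allow·J/r = 1.32×10^8 × 1.166×10^-6 / 0.0294 = 5242 N·m.
ω = 637 rad/s, so P_max = T_max·ω = 3.339×10^6 W.

4480 hp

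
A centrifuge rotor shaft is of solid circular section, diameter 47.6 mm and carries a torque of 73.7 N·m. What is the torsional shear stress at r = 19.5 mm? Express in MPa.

J = πd⁴/32 = π(0.0476)⁴/32 = 5.040×10^-7 m⁴.
Shear stress varies linearly with radius: τ = T·r/J = 73.70 × 0.0195 / 5.040×10^-7 = 2.852×10^6 Pa.

2.85 MPa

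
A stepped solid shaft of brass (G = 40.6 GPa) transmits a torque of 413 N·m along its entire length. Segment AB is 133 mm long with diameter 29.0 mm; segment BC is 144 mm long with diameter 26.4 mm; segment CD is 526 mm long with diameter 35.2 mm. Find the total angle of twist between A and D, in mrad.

J_AB = π(0.0290)⁴/32 = 6.94×10^-8 m⁴; J_BC = π(0.0264)⁴/32 = 4.77×10^-8 m⁴; J_CD = π(0.0352)⁴/32 = 1.51×10^-7 m⁴.
θ = (T/G)·Σ L_i/J_i = (413.0/40.6×10⁹)·(0.133/6.94×10^-8 + 0.144/4.77×10^-8 + 0.526/1.51×10^-7) = 0.08570 rad.

85.7 mrad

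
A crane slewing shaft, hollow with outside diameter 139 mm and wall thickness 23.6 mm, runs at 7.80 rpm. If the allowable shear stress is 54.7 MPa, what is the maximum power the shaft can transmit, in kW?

19.1 kW

J = π(d_o⁴ − d_i⁴)/32 = π(0.139⁴ − 0.0918⁴)/32 = 2.968×10^-5 m⁴.
T_max = τ_allow·J/r = 5.47×10^7 × 2.968×10^-5 / 0.0695 = 23360 N·m.
ω = 2π·7.80/60 = 0.8168 rad/s, so P_max = T_max·ω = 1.908×10^4 W.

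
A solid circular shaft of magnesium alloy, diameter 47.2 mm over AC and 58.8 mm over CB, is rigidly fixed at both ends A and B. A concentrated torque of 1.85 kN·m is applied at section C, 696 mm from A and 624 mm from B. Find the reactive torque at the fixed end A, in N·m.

Compatibility: T_A·a/J_AC = T_B·b/J_CB with T_A + T_B = T₀.
J_AC = 4.87×10^-7 m⁴, J_CB = 1.17×10^-6 m⁴, so T_A = T₀·(J_AC/a)/((J_AC/a)+(J_CB/b)) = 501.8 N·m, T_B = 1348 N·m.

502 N·m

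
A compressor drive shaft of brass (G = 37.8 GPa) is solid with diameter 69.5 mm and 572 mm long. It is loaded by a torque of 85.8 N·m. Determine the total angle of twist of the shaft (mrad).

0.567 mrad

J = πd⁴/32 = π(0.0695)⁴/32 = 2.291×10^-6 m⁴.
θ = T·L/(G·J) = 85.80 × 0.572 / (37.8×10⁹ × 2.291×10^-6) = 5.668×10^-4 rad.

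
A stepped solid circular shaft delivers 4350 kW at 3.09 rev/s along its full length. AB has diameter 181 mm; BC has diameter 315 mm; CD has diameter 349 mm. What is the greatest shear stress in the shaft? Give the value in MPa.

ω = 2π·3.09 = 19.42 rad/s, so T = P/ω = 4350×10³ / 19.42 = 224100 N·m.
Under the same torque, τ_max = 16T/(πd³) is largest where d is smallest — segment AB (d = 181 mm).
τ_max = 16·224100/(π·(0.181)³) = 1.924×10^8 Pa.

192 MPa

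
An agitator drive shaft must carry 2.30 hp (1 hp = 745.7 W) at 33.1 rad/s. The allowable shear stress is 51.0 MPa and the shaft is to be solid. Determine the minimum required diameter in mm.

17.3 mm

ω = 33.1 rad/s, so T = P/ω = 2.30×745.7 / 33.10 = 51.82 N·m.
For a solid shaft τ_max = 16T/(πd³), so d = (16T/(π τ_allow))^(1/3) = (16·51.82/(π·5.10×10^7))^(1/3) = 0.01730 m.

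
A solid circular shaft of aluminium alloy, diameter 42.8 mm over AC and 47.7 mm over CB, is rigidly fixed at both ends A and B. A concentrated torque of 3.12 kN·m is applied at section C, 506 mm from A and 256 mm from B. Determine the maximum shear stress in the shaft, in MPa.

Compatibility: T_A·a/J_AC = T_B·b/J_CB with T_A + T_B = T₀.
J_AC = 3.29×10^-7 m⁴, J_CB = 5.08×10^-7 m⁴, so T_A = T₀·(J_AC/a)/((J_AC/a)+(J_CB/b)) = 770.5 N·m, T_B = 2350 N·m.
τ in each portion: τ_AC = 5.01×10^7 Pa, τ_CB = 1.10×10^8 Pa; maximum is in CB.
τ_max = T_CB·r/J = 2350·0.0239/5.08×10^-7 = 1.103×10^8 Pa.

110 MPa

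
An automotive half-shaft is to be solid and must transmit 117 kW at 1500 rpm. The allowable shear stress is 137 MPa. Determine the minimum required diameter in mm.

30.3 mm

ω = 2π·1500/60 = 157.1 rad/s, so T = P/ω = 117×10³ / 157.1 = 744.8 N·m.
For a solid shaft τ_max = 16T/(πd³), so d = (16T/(π τ_allow))^(1/3) = (16·744.8/(π·1.37×10^8))^(1/3) = 0.03025 m.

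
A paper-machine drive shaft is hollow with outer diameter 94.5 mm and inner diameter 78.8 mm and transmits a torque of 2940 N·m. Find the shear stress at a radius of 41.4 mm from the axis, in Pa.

J = π(d_o⁴ − d_i⁴)/32 = π(0.0945⁴ − 0.0788⁴)/32 = 4.044×10^-6 m⁴.
Shear stress varies linearly with radius: τ = T·r/J = 2940 × 0.0414 / 4.044×10^-6 = 3.010×10^7 Pa.

3.01e7 Pa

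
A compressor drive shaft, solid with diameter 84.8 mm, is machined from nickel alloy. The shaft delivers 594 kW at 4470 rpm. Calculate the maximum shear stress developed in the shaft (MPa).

ω = 2π·4470/60 = 468.1 rad/s, so T = P/ω = 594×10³ / 468.1 = 1269 N·m.
J = πd⁴/32 = π(0.0848)⁴/32 = 5.077×10^-6 m⁴.
τ_max = T·r/J = 1269 × 0.0424 / 5.077×10^-6 = 1.060×10^7 Pa.

10.6 MPa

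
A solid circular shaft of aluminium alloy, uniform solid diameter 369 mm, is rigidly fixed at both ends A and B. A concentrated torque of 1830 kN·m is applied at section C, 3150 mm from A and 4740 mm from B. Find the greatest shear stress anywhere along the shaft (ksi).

With uniform GJ and both ends fixed, compatibility θ_AC = θ_CB gives T_A·a = T_B·b, together with T_A + T_B = T₀.
T_A = T₀·b/(a+b) = 1.830e6·4740/7890 = 1.099e6 N·m; T_B = 730600 N·m.
τ in each portion: τ_AC = 1.11×10^8 Pa, τ_CB = 7.41×10^7 Pa; maximum is in AC.
τ_max = T_AC·r/J = 1.099e6·0.184/1.82×10^-3 = 1.114×10^8 Pa.

16.2 ksi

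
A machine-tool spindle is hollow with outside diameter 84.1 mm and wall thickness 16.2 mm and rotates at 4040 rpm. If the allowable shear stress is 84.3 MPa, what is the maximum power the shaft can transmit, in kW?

J = π(d_o⁴ − d_i⁴)/32 = π(0.0841⁴ − 0.0517⁴)/32 = 4.210×10^-6 m⁴.
T_max = τ_allow·J/r = 8.43×10^7 × 4.210×10^-6 / 0.0420 = 8440 N·m.
ω = 2π·4040/60 = 423.1 rad/s, so P_max = T_max·ω = 3.571×10^6 W.

3570 kW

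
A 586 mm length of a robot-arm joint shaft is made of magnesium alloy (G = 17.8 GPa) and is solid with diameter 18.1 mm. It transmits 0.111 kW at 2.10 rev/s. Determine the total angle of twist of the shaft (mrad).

26.3 mrad

ω = 2π·2.10 = 13.19 rad/s, so T = P/ω = 0.111×10³ / 13.19 = 8.412 N·m.
J = πd⁴/32 = π(0.0181)⁴/32 = 1.054×10^-8 m⁴.
θ = T·L/(G·J) = 8.412 × 0.586 / (17.8×10⁹ × 1.054×10^-8) = 0.02628 rad.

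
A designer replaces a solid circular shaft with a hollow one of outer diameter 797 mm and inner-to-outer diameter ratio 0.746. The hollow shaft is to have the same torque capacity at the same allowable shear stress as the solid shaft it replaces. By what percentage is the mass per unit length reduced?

43.2 %

Equal τ_max and T ⇒ the solid shaft needs d_s³ = d_o³(1−k⁴), so d_s = 797·(1−0.746⁴)^(1/3) = 704.4 mm.
Area ratio A_h/A_s = d_o²(1−k²)/d_s² = (1−k²)/(1−k⁴)^(2/3) = 0.5678.
Mass saving = 1 − 0.5678 = 43.2 %.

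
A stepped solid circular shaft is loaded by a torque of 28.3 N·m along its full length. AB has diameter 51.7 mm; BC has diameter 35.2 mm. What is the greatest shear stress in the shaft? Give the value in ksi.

0.479 ksi

Under the same torque, τ_max = 16T/(πd³) is largest where d is smallest — segment BC (d = 35.2 mm).
τ_max = 16·28.30/(π·(0.0352)³) = 3.305×10^6 Pa.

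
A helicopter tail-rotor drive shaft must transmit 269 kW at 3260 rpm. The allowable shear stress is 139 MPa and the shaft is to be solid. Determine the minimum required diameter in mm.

ω = 2π·3260/60 = 341.4 rad/s, so T = P/ω = 269×10³ / 341.4 = 788.0 N·m.
For a solid shaft τ_max = 16T/(πd³), so d = (16T/(π τ_allow))^(1/3) = (16·788.0/(π·1.39×10^8))^(1/3) = 0.03068 m.

30.7 mm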